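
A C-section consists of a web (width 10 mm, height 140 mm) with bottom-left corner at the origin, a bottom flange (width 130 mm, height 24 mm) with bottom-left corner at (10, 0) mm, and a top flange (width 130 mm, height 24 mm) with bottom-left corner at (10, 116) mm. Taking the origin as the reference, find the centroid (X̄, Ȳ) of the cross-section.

web: A = 10 × 140 = 1400.00, centroid at (5.00, 70.00).
bottom flange: A = 130 × 24 = 3120.00, centroid at (75.00, 12.00).
top flange: A = 130 × 24 = 3120.00, centroid at (75.00, 128.00).
ΣA = 7640.00 mm², ΣAX̄ = 475000.00 mm³, ΣAȲ = 534800.00 mm³.
X̄ = 475000.00/7640.00 = 62.17 mm; Ȳ = 534800.00/7640.00 = 70.00 mm.

X̄ = 62.17 mm, Ȳ = 70.00 mm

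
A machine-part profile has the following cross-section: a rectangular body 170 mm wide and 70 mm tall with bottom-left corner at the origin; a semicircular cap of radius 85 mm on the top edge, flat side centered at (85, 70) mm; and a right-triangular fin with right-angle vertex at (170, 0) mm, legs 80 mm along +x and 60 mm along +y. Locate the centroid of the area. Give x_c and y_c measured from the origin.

x_c = 95.45 mm, y_c = 65.05 mm

Part | A | x̄ᵢ | ȳᵢ | A·x̄ᵢ | A·ȳᵢ
rectangular body | 11900.00 | 85.00 | 35.00 | 1011500.00 | 416500.00
semicircular top | 11349.00 | 85.00 | 106.08 | 964665.29 | 1203846.91
triangular fin | 2400.00 | 196.67 | 20.00 | 472000.00 | 48000.00
Σ | 25649.00 |  |  | 2448165.29 | 1668346.91
x_c = 2448165.29 / 25649.00 = 95.45 mm
y_c = 1668346.91 / 25649.00 = 65.05 mm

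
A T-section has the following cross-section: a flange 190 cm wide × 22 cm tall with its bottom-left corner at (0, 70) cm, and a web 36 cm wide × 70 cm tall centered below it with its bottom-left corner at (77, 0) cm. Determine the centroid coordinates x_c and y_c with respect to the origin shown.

Part | A | x̄ᵢ | ȳᵢ | A·x̄ᵢ | A·ȳᵢ
web | 2520.00 | 95.00 | 35.00 | 239400.00 | 88200.00
flange | 4180.00 | 95.00 | 81.00 | 397100.00 | 338580.00
Σ | 6700.00 |  |  | 636500.00 | 426780.00
x_c = 636500.00 / 6700.00 = 95.00 cm
y_c = 426780.00 / 6700.00 = 63.70 cm

x_c = 95.00 cm, y_c = 63.70 cm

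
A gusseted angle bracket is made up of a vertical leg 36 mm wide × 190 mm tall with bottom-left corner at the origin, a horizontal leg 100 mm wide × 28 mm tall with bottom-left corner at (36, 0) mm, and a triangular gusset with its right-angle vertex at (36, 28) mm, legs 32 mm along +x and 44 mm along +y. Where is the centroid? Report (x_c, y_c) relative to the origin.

x_c = 38.36 mm, y_c = 69.51 mm

vertical leg: A = 36 × 190 = 6840.00, centroid at (18.00, 95.00).
horizontal leg: A = 100 × 28 = 2800.00, centroid at (86.00, 14.00).
gusset: A = ½·32·44 = 704.00, centroid at (46.67, 42.67).
ΣA = 10344.00 mm², ΣAx_c = 396773.33 mm³, ΣAy_c = 719037.33 mm³.
x_c = 396773.33/10344.00 = 38.36 mm; y_c = 719037.33/10344.00 = 69.51 mm.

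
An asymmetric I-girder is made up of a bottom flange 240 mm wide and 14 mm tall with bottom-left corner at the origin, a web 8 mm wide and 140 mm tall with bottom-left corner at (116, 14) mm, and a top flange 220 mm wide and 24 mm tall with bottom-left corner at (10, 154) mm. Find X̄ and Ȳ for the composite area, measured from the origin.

bottom flange: A = 240 × 14 = 3360.00, centroid at (120.00, 7.00).
web: A = 8 × 140 = 1120.00, centroid at (120.00, 84.00).
top flange: A = 220 × 24 = 5280.00, centroid at (120.00, 166.00).
ΣA = 9760.00 mm²
ΣAX̄ = (3360.00)(120.00) + (1120.00)(120.00) + (5280.00)(120.00) = 1171200.00 mm³
ΣAȲ = (3360.00)(7.00) + (1120.00)(84.00) + (5280.00)(166.00) = 994080.00 mm³
X̄ = 1171200.00 / 9760.00 = 120.00 mm
Ȳ = 994080.00 / 9760.00 = 101.85 mm

X̄ = 120.00 mm, Ȳ = 101.85 mm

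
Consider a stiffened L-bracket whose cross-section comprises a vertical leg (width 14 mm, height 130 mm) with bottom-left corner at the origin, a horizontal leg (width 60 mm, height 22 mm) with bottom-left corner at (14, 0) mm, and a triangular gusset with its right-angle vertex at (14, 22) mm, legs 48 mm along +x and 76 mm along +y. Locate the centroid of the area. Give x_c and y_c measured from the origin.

x_c = 25.29 mm, y_c = 44.15 mm

vertical leg: A = 14 × 130 = 1820.00, centroid at (7.00, 65.00).
horizontal leg: A = 60 × 22 = 1320.00, centroid at (44.00, 11.00).
gusset: A = ½·48·76 = 1824.00, centroid at (30.00, 47.33).
ΣA = 4964.00 mm²
ΣAx_c = (1820.00)(7.00) + (1320.00)(44.00) + (1824.00)(30.00) = 125540.00 mm³
ΣAy_c = (1820.00)(65.00) + (1320.00)(11.00) + (1824.00)(47.33) = 219156.00 mm³
x_c = 125540.00 / 4964.00 = 25.29 mm
y_c = 219156.00 / 4964.00 = 44.15 mm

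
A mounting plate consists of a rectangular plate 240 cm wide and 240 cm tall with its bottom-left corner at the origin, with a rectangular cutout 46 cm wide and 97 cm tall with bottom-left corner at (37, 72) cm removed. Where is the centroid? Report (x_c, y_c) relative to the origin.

plate: A = 240 × 240 = 57600.00, centroid at (120.00, 120.00).
hole: A = −(46 × 97) = -4462.00, centroid at (60.00, 120.50).
ΣA = 53138.00 cm², ΣAx_c = 6644280.00 cm³, ΣAy_c = 6374329.00 cm³.
x_c = 6644280.00/53138.00 = 125.04 cm; y_c = 6374329.00/53138.00 = 119.96 cm.

x_c = 125.04 cm, y_c = 119.96 cm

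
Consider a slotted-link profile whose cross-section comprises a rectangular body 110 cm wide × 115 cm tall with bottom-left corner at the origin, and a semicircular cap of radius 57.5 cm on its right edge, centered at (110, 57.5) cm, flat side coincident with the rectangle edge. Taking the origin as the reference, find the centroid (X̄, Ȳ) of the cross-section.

X̄ = 78.11 cm, Ȳ = 57.50 cm

rectangular body: A = 110 × 115 = 12650.00, centroid at (55.00, 57.50).
semicircular end: A = ½π·57.5² = 5193.45, centroid at (134.40, 57.50).
ΣA = 17843.45 cm², ΣAX̄ = 1393768.57 cm³, ΣAȲ = 1025998.11 cm³.
X̄ = 1393768.57/17843.45 = 78.11 cm; Ȳ = 1025998.11/17843.45 = 57.50 cm.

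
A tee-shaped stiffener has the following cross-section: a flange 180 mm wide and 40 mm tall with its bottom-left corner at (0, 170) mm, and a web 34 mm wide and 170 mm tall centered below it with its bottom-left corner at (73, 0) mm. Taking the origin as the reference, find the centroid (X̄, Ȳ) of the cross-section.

X̄ = 90.00 mm, Ȳ = 143.24 mm

web: A = 34 × 170 = 5780.00, centroid at (90.00, 85.00).
flange: A = 180 × 40 = 7200.00, centroid at (90.00, 190.00).
ΣA = 12980.00 mm²
ΣAX̄ = (5780.00)(90.00) + (7200.00)(90.00) = 1168200.00 mm³
ΣAȲ = (5780.00)(85.00) + (7200.00)(190.00) = 1859300.00 mm³
X̄ = 1168200.00 / 12980.00 = 90.00 mm
Ȳ = 1859300.00 / 12980.00 = 143.24 mm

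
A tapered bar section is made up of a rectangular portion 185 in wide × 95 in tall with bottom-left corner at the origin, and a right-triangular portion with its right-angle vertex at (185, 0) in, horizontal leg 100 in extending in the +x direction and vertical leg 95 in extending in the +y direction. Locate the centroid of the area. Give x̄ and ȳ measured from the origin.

x̄ = 119.27 in, ȳ = 44.13 in

Part | A | x̄ᵢ | ȳᵢ | A·x̄ᵢ | A·ȳᵢ
rectangular portion | 17575.00 | 92.50 | 47.50 | 1625687.50 | 834812.50
triangular portion | 4750.00 | 218.33 | 31.67 | 1037083.33 | 150416.67
Σ | 22325.00 |  |  | 2662770.83 | 985229.17
x̄ = 2662770.83 / 22325.00 = 119.27 in
ȳ = 985229.17 / 22325.00 = 44.13 in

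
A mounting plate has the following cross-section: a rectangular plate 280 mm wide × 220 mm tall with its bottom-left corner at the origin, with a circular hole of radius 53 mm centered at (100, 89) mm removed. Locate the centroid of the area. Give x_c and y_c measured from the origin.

x_c = 146.69 mm, y_c = 113.51 mm

Part | A | x̄ᵢ | ȳᵢ | A·x̄ᵢ | A·ȳᵢ
plate | 61600.00 | 140.00 | 110.00 | 8624000.00 | 6776000.00
hole | -8824.73 | 100.00 | 89.00 | -882473.38 | -785401.30
Σ | 52775.27 |  |  | 7741526.62 | 5990598.70
x_c = 7741526.62 / 52775.27 = 146.69 mm
y_c = 5990598.70 / 52775.27 = 113.51 mm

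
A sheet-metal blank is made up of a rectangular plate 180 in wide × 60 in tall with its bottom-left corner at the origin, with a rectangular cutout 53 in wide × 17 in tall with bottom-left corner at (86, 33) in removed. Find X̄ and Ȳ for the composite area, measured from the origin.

plate: A = 180 × 60 = 10800.00, centroid at (90.00, 30.00).
hole: A = −(53 × 17) = -901.00, centroid at (112.50, 41.50).
ΣA = 9899.00 in²
ΣAX̄ = (10800.00)(90.00) + (-901.00)(112.50) = 870637.50 in³
ΣAȲ = (10800.00)(30.00) + (-901.00)(41.50) = 286608.50 in³
X̄ = 870637.50 / 9899.00 = 87.95 in
Ȳ = 286608.50 / 9899.00 = 28.95 in

X̄ = 87.95 in, Ȳ = 28.95 in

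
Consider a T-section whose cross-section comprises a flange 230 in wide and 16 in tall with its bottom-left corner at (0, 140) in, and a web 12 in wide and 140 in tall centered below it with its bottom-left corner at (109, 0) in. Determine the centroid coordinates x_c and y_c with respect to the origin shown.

web: A = 12 × 140 = 1680.00, centroid at (115.00, 70.00).
flange: A = 230 × 16 = 3680.00, centroid at (115.00, 148.00).
ΣA = 5360.00 in², ΣAx_c = 616400.00 in³, ΣAy_c = 662240.00 in³.
x_c = 616400.00/5360.00 = 115.00 in; y_c = 662240.00/5360.00 = 123.55 in.

x_c = 115.00 in, y_c = 123.55 in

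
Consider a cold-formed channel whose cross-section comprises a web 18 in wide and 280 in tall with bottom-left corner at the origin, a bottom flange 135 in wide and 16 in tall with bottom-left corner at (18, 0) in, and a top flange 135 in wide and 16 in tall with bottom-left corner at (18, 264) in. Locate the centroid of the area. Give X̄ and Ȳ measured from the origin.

X̄ = 44.31 in, Ȳ = 140.00 in

web: A = 18 × 280 = 5040.00, centroid at (9.00, 140.00).
bottom flange: A = 135 × 16 = 2160.00, centroid at (85.50, 8.00).
top flange: A = 135 × 16 = 2160.00, centroid at (85.50, 272.00).
ΣA = 9360.00 in², ΣAX̄ = 414720.00 in³, ΣAȲ = 1310400.00 in³.
X̄ = 414720.00/9360.00 = 44.31 in; Ȳ = 1310400.00/9360.00 = 140.00 in.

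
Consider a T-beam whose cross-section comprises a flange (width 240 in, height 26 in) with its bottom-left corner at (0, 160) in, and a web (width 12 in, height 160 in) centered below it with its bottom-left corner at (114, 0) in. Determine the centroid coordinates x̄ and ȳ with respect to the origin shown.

web: A = 12 × 160 = 1920.00, centroid at (120.00, 80.00).
flange: A = 240 × 26 = 6240.00, centroid at (120.00, 173.00).
ΣA = 8160.00 in²
ΣAx̄ = (1920.00)(120.00) + (6240.00)(120.00) = 979200.00 in³
ΣAȳ = (1920.00)(80.00) + (6240.00)(173.00) = 1233120.00 in³
x̄ = 979200.00 / 8160.00 = 120.00 in
ȳ = 1233120.00 / 8160.00 = 151.12 in

x̄ = 120.00 in, ȳ = 151.12 in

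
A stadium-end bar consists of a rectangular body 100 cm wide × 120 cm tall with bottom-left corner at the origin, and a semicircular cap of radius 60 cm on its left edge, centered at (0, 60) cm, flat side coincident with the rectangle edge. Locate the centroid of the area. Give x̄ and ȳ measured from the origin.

rectangular body: A = 100 × 120 = 12000.00, centroid at (50.00, 60.00).
semicircular end: A = ½π·60² = 5654.87, centroid at (-25.46, 60.00).
ΣA = 17654.87 cm², ΣAx̄ = 456000.00 cm³, ΣAȳ = 1059292.01 cm³.
x̄ = 456000.00/17654.87 = 25.83 cm; ȳ = 1059292.01/17654.87 = 60.00 cm.

x̄ = 25.83 cm, ȳ = 60.00 cm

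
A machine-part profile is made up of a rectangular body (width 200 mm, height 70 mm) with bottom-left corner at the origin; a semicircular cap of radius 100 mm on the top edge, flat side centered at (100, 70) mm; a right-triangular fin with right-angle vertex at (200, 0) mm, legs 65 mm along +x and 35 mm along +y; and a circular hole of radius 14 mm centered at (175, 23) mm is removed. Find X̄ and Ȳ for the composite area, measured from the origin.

X̄ = 103.05 mm, Ȳ = 74.61 mm

rectangular body: A = 200 × 70 = 14000.00, centroid at (100.00, 35.00).
semicircular top: A = ½π·100² = 15707.96, centroid at (100.00, 112.44).
triangular fin: A = ½·65·35 = 1137.50, centroid at (221.67, 11.67).
hole: A = −π·14² = -615.75, centroid at (175.00, 23.00).
ΣA = 30229.71 mm², ΣAX̄ = 3115185.53 mm³, ΣAȲ = 2255332.63 mm³.
X̄ = 3115185.53/30229.71 = 103.05 mm; Ȳ = 2255332.63/30229.71 = 74.61 mm.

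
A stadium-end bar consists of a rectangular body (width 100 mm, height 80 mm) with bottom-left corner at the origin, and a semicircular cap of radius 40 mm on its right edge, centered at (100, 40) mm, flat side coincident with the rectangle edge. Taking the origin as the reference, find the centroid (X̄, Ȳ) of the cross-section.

X̄ = 66.01 mm, Ȳ = 40.00 mm

rectangular body: A = 100 × 80 = 8000.00, centroid at (50.00, 40.00).
semicircular end: A = ½π·40² = 2513.27, centroid at (116.98, 40.00).
ΣA = 10513.27 mm², ΣAX̄ = 693994.08 mm³, ΣAȲ = 420530.96 mm³.
X̄ = 693994.08/10513.27 = 66.01 mm; Ȳ = 420530.96/10513.27 = 40.00 mm.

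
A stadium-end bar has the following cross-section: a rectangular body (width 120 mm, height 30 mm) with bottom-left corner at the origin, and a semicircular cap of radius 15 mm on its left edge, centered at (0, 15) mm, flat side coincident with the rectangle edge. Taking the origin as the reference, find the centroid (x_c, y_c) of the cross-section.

Part | A | x̄ᵢ | ȳᵢ | A·x̄ᵢ | A·ȳᵢ
rectangular body | 3600.00 | 60.00 | 15.00 | 216000.00 | 54000.00
semicircular end | 353.43 | -6.37 | 15.00 | -2250.00 | 5301.44
Σ | 3953.43 |  |  | 213750.00 | 59301.44
x_c = 213750.00 / 3953.43 = 54.07 mm
y_c = 59301.44 / 3953.43 = 15.00 mm

x_c = 54.07 mm, y_c = 15.00 mm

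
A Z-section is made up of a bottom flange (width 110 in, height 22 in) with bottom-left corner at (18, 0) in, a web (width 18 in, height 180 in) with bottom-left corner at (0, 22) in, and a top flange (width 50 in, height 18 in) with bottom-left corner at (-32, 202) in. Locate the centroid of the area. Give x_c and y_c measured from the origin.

Part | A | x̄ᵢ | ȳᵢ | A·x̄ᵢ | A·ȳᵢ
bottom flange | 2420.00 | 73.00 | 11.00 | 176660.00 | 26620.00
web | 3240.00 | 9.00 | 112.00 | 29160.00 | 362880.00
top flange | 900.00 | -7.00 | 211.00 | -6300.00 | 189900.00
Σ | 6560.00 |  |  | 199520.00 | 579400.00
x_c = 199520.00 / 6560.00 = 30.41 in
y_c = 579400.00 / 6560.00 = 88.32 in

x_c = 30.41 in, y_c = 88.32 in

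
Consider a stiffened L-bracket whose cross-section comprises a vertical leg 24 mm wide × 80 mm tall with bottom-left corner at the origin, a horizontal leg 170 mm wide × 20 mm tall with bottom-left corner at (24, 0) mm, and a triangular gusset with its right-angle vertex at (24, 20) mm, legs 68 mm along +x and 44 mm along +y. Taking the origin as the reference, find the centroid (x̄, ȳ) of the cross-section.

x̄ = 67.99 mm, ȳ = 23.86 mm

Part | A | x̄ᵢ | ȳᵢ | A·x̄ᵢ | A·ȳᵢ
vertical leg | 1920.00 | 12.00 | 40.00 | 23040.00 | 76800.00
horizontal leg | 3400.00 | 109.00 | 10.00 | 370600.00 | 34000.00
gusset | 1496.00 | 46.67 | 34.67 | 69813.33 | 51861.33
Σ | 6816.00 |  |  | 463453.33 | 162661.33
x̄ = 463453.33 / 6816.00 = 67.99 mm
ȳ = 162661.33 / 6816.00 = 23.86 mm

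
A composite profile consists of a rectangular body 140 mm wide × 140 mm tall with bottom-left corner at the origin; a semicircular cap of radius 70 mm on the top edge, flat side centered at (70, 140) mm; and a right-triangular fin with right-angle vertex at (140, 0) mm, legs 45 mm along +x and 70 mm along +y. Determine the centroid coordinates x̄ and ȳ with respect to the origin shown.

rectangular body: A = 140 × 140 = 19600.00, centroid at (70.00, 70.00).
semicircular top: A = ½π·70² = 7696.90, centroid at (70.00, 169.71).
triangular fin: A = ½·45·70 = 1575.00, centroid at (155.00, 23.33).
ΣA = 28871.90 mm², ΣAx̄ = 2154908.14 mm³, ΣAȳ = 2714982.95 mm³.
x̄ = 2154908.14/28871.90 = 74.64 mm; ȳ = 2714982.95/28871.90 = 94.04 mm.

x̄ = 74.64 mm, ȳ = 94.04 mm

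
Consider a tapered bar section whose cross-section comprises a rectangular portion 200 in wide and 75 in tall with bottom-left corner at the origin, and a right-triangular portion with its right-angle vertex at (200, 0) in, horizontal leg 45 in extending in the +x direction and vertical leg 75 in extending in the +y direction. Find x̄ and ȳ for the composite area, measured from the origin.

x̄ = 111.63 in, ȳ = 36.24 in

rectangular portion: A = 200 × 75 = 15000.00, centroid at (100.00, 37.50).
triangular portion: A = ½·45·75 = 1687.50, centroid at (215.00, 25.00).
ΣA = 16687.50 in²
ΣAx̄ = (15000.00)(100.00) + (1687.50)(215.00) = 1862812.50 in³
ΣAȳ = (15000.00)(37.50) + (1687.50)(25.00) = 604687.50 in³
x̄ = 1862812.50 / 16687.50 = 111.63 in
ȳ = 604687.50 / 16687.50 = 36.24 in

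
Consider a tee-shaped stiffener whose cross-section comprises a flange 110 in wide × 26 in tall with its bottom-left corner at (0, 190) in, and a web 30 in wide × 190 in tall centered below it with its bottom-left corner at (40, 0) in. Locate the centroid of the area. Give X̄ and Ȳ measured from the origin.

Part | A | x̄ᵢ | ȳᵢ | A·x̄ᵢ | A·ȳᵢ
web | 5700.00 | 55.00 | 95.00 | 313500.00 | 541500.00
flange | 2860.00 | 55.00 | 203.00 | 157300.00 | 580580.00
Σ | 8560.00 |  |  | 470800.00 | 1122080.00
X̄ = 470800.00 / 8560.00 = 55.00 in
Ȳ = 1122080.00 / 8560.00 = 131.08 in

X̄ = 55.00 in, Ȳ = 131.08 in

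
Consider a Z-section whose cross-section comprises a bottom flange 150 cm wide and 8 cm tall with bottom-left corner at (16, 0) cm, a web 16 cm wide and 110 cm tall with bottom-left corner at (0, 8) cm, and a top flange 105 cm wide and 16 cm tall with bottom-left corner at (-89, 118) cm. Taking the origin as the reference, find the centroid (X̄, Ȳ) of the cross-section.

X̄ = 13.35 cm, Ȳ = 70.55 cm

bottom flange: A = 150 × 8 = 1200.00, centroid at (91.00, 4.00).
web: A = 16 × 110 = 1760.00, centroid at (8.00, 63.00).
top flange: A = 105 × 16 = 1680.00, centroid at (-36.50, 126.00).
ΣA = 4640.00 cm², ΣAX̄ = 61960.00 cm³, ΣAȲ = 327360.00 cm³.
X̄ = 61960.00/4640.00 = 13.35 cm; Ȳ = 327360.00/4640.00 = 70.55 cm.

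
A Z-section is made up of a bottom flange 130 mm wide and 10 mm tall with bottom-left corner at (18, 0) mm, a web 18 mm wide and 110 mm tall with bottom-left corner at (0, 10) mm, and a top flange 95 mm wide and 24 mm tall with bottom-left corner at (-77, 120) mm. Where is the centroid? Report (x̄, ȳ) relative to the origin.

Part | A | x̄ᵢ | ȳᵢ | A·x̄ᵢ | A·ȳᵢ
bottom flange | 1300.00 | 83.00 | 5.00 | 107900.00 | 6500.00
web | 1980.00 | 9.00 | 65.00 | 17820.00 | 128700.00
top flange | 2280.00 | -29.50 | 132.00 | -67260.00 | 300960.00
Σ | 5560.00 |  |  | 58460.00 | 436160.00
x̄ = 58460.00 / 5560.00 = 10.51 mm
ȳ = 436160.00 / 5560.00 = 78.45 mm

x̄ = 10.51 mm, ȳ = 78.45 mm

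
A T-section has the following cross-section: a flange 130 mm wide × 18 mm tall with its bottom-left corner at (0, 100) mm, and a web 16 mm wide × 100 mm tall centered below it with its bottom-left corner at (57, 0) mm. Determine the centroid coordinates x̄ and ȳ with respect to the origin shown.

web: A = 16 × 100 = 1600.00, centroid at (65.00, 50.00).
flange: A = 130 × 18 = 2340.00, centroid at (65.00, 109.00).
ΣA = 3940.00 mm², ΣAx̄ = 256100.00 mm³, ΣAȳ = 335060.00 mm³.
x̄ = 256100.00/3940.00 = 65.00 mm; ȳ = 335060.00/3940.00 = 85.04 mm.

x̄ = 65.00 mm, ȳ = 85.04 mm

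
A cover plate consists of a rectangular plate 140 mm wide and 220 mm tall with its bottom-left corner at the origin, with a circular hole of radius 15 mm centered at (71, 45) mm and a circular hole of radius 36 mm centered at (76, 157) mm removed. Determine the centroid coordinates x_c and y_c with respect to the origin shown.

x_c = 69.03 mm, y_c = 104.41 mm

Part | A | x̄ᵢ | ȳᵢ | A·x̄ᵢ | A·ȳᵢ
plate | 30800.00 | 70.00 | 110.00 | 2156000.00 | 3388000.00
hole 1 | -706.86 | 71.00 | 45.00 | -50186.94 | -31808.63
hole 2 | -4071.50 | 76.00 | 157.00 | -309434.31 | -639226.14
Σ | 26021.64 |  |  | 1796378.75 | 2716965.23
x_c = 1796378.75 / 26021.64 = 69.03 mm
y_c = 2716965.23 / 26021.64 = 104.41 mm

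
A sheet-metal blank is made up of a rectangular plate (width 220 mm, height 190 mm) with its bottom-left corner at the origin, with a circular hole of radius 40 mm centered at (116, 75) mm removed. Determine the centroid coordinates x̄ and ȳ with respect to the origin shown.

plate: A = 220 × 190 = 41800.00, centroid at (110.00, 95.00).
hole: A = −π·40² = -5026.55, centroid at (116.00, 75.00).
ΣA = 36773.45 mm²
ΣAx̄ = (41800.00)(110.00) + (-5026.55)(116.00) = 4014920.40 mm³
ΣAȳ = (41800.00)(95.00) + (-5026.55)(75.00) = 3594008.88 mm³
x̄ = 4014920.40 / 36773.45 = 109.18 mm
ȳ = 3594008.88 / 36773.45 = 97.73 mm

x̄ = 109.18 mm, ȳ = 97.73 mm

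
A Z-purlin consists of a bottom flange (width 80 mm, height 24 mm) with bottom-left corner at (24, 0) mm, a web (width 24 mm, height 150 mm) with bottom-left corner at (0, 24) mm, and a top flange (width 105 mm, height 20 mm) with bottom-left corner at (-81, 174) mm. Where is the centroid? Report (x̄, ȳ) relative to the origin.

x̄ = 13.94 mm, ȳ = 100.50 mm

bottom flange: A = 80 × 24 = 1920.00, centroid at (64.00, 12.00).
web: A = 24 × 150 = 3600.00, centroid at (12.00, 99.00).
top flange: A = 105 × 20 = 2100.00, centroid at (-28.50, 184.00).
ΣA = 7620.00 mm², ΣAx̄ = 106230.00 mm³, ΣAȳ = 765840.00 mm³.
x̄ = 106230.00/7620.00 = 13.94 mm; ȳ = 765840.00/7620.00 = 100.50 mm.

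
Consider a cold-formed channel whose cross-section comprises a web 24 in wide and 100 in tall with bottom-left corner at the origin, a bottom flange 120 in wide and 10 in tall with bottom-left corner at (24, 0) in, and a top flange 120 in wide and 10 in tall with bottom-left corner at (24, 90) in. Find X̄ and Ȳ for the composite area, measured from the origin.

web: A = 24 × 100 = 2400.00, centroid at (12.00, 50.00).
bottom flange: A = 120 × 10 = 1200.00, centroid at (84.00, 5.00).
top flange: A = 120 × 10 = 1200.00, centroid at (84.00, 95.00).
ΣA = 4800.00 in²
ΣAX̄ = (2400.00)(12.00) + (1200.00)(84.00) + (1200.00)(84.00) = 230400.00 in³
ΣAȲ = (2400.00)(50.00) + (1200.00)(5.00) + (1200.00)(95.00) = 240000.00 in³
X̄ = 230400.00 / 4800.00 = 48.00 in
Ȳ = 240000.00 / 4800.00 = 50.00 in

X̄ = 48.00 in, Ȳ = 50.00 in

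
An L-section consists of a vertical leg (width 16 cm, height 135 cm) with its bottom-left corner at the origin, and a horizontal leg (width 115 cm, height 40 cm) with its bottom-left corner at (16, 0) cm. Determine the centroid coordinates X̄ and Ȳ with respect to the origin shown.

X̄ = 52.57 cm, Ȳ = 35.18 cm

Part | A | x̄ᵢ | ȳᵢ | A·x̄ᵢ | A·ȳᵢ
vertical leg | 2160.00 | 8.00 | 67.50 | 17280.00 | 145800.00
horizontal leg | 4600.00 | 73.50 | 20.00 | 338100.00 | 92000.00
Σ | 6760.00 |  |  | 355380.00 | 237800.00
X̄ = 355380.00 / 6760.00 = 52.57 cm
Ȳ = 237800.00 / 6760.00 = 35.18 cm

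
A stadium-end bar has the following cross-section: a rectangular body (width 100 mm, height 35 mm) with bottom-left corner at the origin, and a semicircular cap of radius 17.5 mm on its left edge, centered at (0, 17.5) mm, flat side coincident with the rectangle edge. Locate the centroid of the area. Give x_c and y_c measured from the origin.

x_c = 43.06 mm, y_c = 17.50 mm

rectangular body: A = 100 × 35 = 3500.00, centroid at (50.00, 17.50).
semicircular end: A = ½π·17.5² = 481.06, centroid at (-7.43, 17.50).
ΣA = 3981.06 mm²
ΣAx_c = (3500.00)(50.00) + (481.06)(-7.43) = 171427.08 mm³
ΣAy_c = (3500.00)(17.50) + (481.06)(17.50) = 69668.49 mm³
x_c = 171427.08 / 3981.06 = 43.06 mm
y_c = 69668.49 / 3981.06 = 17.50 mm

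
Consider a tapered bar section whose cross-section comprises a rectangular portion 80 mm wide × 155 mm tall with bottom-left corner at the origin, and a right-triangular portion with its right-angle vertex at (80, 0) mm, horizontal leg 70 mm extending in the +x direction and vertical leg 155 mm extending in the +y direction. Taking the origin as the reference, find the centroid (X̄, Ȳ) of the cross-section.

X̄ = 59.28 mm, Ȳ = 69.64 mm

rectangular portion: A = 80 × 155 = 12400.00, centroid at (40.00, 77.50).
triangular portion: A = ½·70·155 = 5425.00, centroid at (103.33, 51.67).
ΣA = 17825.00 mm²
ΣAX̄ = (12400.00)(40.00) + (5425.00)(103.33) = 1056583.33 mm³
ΣAȲ = (12400.00)(77.50) + (5425.00)(51.67) = 1241291.67 mm³
X̄ = 1056583.33 / 17825.00 = 59.28 mm
Ȳ = 1241291.67 / 17825.00 = 69.64 mm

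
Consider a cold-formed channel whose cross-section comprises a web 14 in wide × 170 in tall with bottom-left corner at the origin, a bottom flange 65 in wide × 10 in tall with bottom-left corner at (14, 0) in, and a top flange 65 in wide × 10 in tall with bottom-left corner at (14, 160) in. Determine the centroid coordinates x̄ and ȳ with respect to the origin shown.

Part | A | x̄ᵢ | ȳᵢ | A·x̄ᵢ | A·ȳᵢ
web | 2380.00 | 7.00 | 85.00 | 16660.00 | 202300.00
bottom flange | 650.00 | 46.50 | 5.00 | 30225.00 | 3250.00
top flange | 650.00 | 46.50 | 165.00 | 30225.00 | 107250.00
Σ | 3680.00 |  |  | 77110.00 | 312800.00
x̄ = 77110.00 / 3680.00 = 20.95 in
ȳ = 312800.00 / 3680.00 = 85.00 in

x̄ = 20.95 in, ȳ = 85.00 in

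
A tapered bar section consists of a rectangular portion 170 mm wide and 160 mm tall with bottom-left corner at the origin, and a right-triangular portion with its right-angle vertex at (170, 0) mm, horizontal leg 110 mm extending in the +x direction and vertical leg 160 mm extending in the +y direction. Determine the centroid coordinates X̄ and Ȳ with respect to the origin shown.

X̄ = 114.74 mm, Ȳ = 73.48 mm

rectangular portion: A = 170 × 160 = 27200.00, centroid at (85.00, 80.00).
triangular portion: A = ½·110·160 = 8800.00, centroid at (206.67, 53.33).
ΣA = 36000.00 mm²
ΣAX̄ = (27200.00)(85.00) + (8800.00)(206.67) = 4130666.67 mm³
ΣAȲ = (27200.00)(80.00) + (8800.00)(53.33) = 2645333.33 mm³
X̄ = 4130666.67 / 36000.00 = 114.74 mm
Ȳ = 2645333.33 / 36000.00 = 73.48 mm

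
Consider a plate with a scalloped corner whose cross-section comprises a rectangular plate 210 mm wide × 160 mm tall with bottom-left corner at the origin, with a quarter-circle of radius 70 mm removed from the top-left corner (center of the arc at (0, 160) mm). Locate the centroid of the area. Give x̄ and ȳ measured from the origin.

x̄ = 114.74 mm, ȳ = 73.49 mm

plate: A = 210 × 160 = 33600.00, centroid at (105.00, 80.00).
removed quarter-circle: A = −¼π·70² = -3848.45, centroid at (29.71, 130.29).
ΣA = 29751.55 mm², ΣAx̄ = 3413666.67 mm³, ΣAȳ = 2186581.17 mm³.
x̄ = 3413666.67/29751.55 = 114.74 mm; ȳ = 2186581.17/29751.55 = 73.49 mm.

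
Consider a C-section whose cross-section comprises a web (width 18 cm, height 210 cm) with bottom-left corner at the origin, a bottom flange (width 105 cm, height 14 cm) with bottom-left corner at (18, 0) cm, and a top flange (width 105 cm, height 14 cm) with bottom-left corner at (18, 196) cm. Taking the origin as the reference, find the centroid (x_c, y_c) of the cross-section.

Part | A | x̄ᵢ | ȳᵢ | A·x̄ᵢ | A·ȳᵢ
web | 3780.00 | 9.00 | 105.00 | 34020.00 | 396900.00
bottom flange | 1470.00 | 70.50 | 7.00 | 103635.00 | 10290.00
top flange | 1470.00 | 70.50 | 203.00 | 103635.00 | 298410.00
Σ | 6720.00 |  |  | 241290.00 | 705600.00
x_c = 241290.00 / 6720.00 = 35.91 cm
y_c = 705600.00 / 6720.00 = 105.00 cm

x_c = 35.91 cm, y_c = 105.00 cm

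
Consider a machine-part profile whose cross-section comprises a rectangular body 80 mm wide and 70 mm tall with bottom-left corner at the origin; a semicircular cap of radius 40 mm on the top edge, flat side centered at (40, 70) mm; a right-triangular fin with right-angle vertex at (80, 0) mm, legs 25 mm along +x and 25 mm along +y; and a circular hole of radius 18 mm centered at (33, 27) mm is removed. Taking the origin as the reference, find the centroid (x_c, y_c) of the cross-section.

x_c = 43.00 mm, y_c = 52.61 mm

rectangular body: A = 80 × 70 = 5600.00, centroid at (40.00, 35.00).
semicircular top: A = ½π·40² = 2513.27, centroid at (40.00, 86.98).
triangular fin: A = ½·25·25 = 312.50, centroid at (88.33, 8.33).
hole: A = −π·18² = -1017.88, centroid at (33.00, 27.00).
ΣA = 7407.90 mm², ΣAx_c = 318545.22 mm³, ΣAy_c = 389717.37 mm³.
x_c = 318545.22/7407.90 = 43.00 mm; y_c = 389717.37/7407.90 = 52.61 mm.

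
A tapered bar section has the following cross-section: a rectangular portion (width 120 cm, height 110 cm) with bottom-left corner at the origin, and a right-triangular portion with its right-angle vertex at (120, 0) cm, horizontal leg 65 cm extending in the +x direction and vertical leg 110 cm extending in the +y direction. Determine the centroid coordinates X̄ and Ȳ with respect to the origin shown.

X̄ = 77.40 cm, Ȳ = 51.09 cm

rectangular portion: A = 120 × 110 = 13200.00, centroid at (60.00, 55.00).
triangular portion: A = ½·65·110 = 3575.00, centroid at (141.67, 36.67).
ΣA = 16775.00 cm²
ΣAX̄ = (13200.00)(60.00) + (3575.00)(141.67) = 1298458.33 cm³
ΣAȲ = (13200.00)(55.00) + (3575.00)(36.67) = 857083.33 cm³
X̄ = 1298458.33 / 16775.00 = 77.40 cm
Ȳ = 857083.33 / 16775.00 = 51.09 cm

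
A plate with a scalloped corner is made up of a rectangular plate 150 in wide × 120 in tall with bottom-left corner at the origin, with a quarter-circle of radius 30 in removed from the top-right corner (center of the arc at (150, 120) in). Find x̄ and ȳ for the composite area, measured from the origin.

plate: A = 150 × 120 = 18000.00, centroid at (75.00, 60.00).
removed quarter-circle: A = −¼π·30² = -706.86, centroid at (137.27, 107.27).
ΣA = 17293.14 in², ΣAx̄ = 1252971.25 in³, ΣAȳ = 1004177.00 in³.
x̄ = 1252971.25/17293.14 = 72.45 in; ȳ = 1004177.00/17293.14 = 58.07 in.

x̄ = 72.45 in, ȳ = 58.07 in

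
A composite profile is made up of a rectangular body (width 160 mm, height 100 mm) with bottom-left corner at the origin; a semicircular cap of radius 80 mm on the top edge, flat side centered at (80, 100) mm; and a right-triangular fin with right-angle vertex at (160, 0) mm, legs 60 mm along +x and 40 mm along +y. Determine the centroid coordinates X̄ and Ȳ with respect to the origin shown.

X̄ = 84.40 mm, Ȳ = 79.35 mm

Part | A | x̄ᵢ | ȳᵢ | A·x̄ᵢ | A·ȳᵢ
rectangular body | 16000.00 | 80.00 | 50.00 | 1280000.00 | 800000.00
semicircular top | 10053.10 | 80.00 | 133.95 | 804247.72 | 1346642.98
triangular fin | 1200.00 | 180.00 | 13.33 | 216000.00 | 16000.00
Σ | 27253.10 |  |  | 2300247.72 | 2162642.98
X̄ = 2300247.72 / 27253.10 = 84.40 mm
Ȳ = 2162642.98 / 27253.10 = 79.35 mm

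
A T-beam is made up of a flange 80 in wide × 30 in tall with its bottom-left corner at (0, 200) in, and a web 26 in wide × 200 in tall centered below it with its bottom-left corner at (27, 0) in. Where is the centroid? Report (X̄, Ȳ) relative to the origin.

web: A = 26 × 200 = 5200.00, centroid at (40.00, 100.00).
flange: A = 80 × 30 = 2400.00, centroid at (40.00, 215.00).
ΣA = 7600.00 in²
ΣAX̄ = (5200.00)(40.00) + (2400.00)(40.00) = 304000.00 in³
ΣAȲ = (5200.00)(100.00) + (2400.00)(215.00) = 1036000.00 in³
X̄ = 304000.00 / 7600.00 = 40.00 in
Ȳ = 1036000.00 / 7600.00 = 136.32 in

X̄ = 40.00 in, Ȳ = 136.32 in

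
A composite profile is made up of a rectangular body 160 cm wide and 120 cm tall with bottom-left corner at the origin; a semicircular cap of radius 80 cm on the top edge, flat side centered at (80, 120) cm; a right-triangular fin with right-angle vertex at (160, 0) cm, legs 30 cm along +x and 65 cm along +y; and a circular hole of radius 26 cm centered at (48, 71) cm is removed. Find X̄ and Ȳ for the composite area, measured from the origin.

X̄ = 85.54 cm, Ȳ = 91.45 cm

Part | A | x̄ᵢ | ȳᵢ | A·x̄ᵢ | A·ȳᵢ
rectangular body | 19200.00 | 80.00 | 60.00 | 1536000.00 | 1152000.00
semicircular top | 10053.10 | 80.00 | 153.95 | 804247.72 | 1547704.91
triangular fin | 975.00 | 170.00 | 21.67 | 165750.00 | 21125.00
hole | -2123.72 | 48.00 | 71.00 | -101938.40 | -150783.88
Σ | 28104.38 |  |  | 2404059.32 | 2570046.03
X̄ = 2404059.32 / 28104.38 = 85.54 cm
Ȳ = 2570046.03 / 28104.38 = 91.45 cm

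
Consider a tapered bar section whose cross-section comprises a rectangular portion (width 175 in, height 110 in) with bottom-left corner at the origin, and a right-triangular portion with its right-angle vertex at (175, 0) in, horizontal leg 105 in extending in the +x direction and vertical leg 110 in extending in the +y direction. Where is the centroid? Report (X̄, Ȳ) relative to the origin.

rectangular portion: A = 175 × 110 = 19250.00, centroid at (87.50, 55.00).
triangular portion: A = ½·105·110 = 5775.00, centroid at (210.00, 36.67).
ΣA = 25025.00 in², ΣAX̄ = 2897125.00 in³, ΣAȲ = 1270500.00 in³.
X̄ = 2897125.00/25025.00 = 115.77 in; Ȳ = 1270500.00/25025.00 = 50.77 in.

X̄ = 115.77 in, Ȳ = 50.77 in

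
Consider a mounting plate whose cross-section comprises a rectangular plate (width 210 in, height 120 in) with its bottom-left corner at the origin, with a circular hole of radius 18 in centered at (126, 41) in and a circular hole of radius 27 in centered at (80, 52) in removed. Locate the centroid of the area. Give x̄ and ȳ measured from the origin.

x̄ = 106.64 in, ȳ = 61.72 in

plate: A = 210 × 120 = 25200.00, centroid at (105.00, 60.00).
hole 1: A = −π·18² = -1017.88, centroid at (126.00, 41.00).
hole 2: A = −π·27² = -2290.22, centroid at (80.00, 52.00).
ΣA = 21891.90 in²
ΣAx̄ = (25200.00)(105.00) + (-1017.88)(126.00) + (-2290.22)(80.00) = 2334529.94 in³
ΣAȳ = (25200.00)(60.00) + (-1017.88)(41.00) + (-2290.22)(52.00) = 1351175.59 in³
x̄ = 2334529.94 / 21891.90 = 106.64 in
ȳ = 1351175.59 / 21891.90 = 61.72 in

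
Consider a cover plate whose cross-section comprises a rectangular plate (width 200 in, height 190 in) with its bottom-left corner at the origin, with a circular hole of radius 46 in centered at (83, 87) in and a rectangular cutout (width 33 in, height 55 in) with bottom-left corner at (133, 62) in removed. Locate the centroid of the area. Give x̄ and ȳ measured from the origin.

Part | A | x̄ᵢ | ȳᵢ | A·x̄ᵢ | A·ȳᵢ
plate | 38000.00 | 100.00 | 95.00 | 3800000.00 | 3610000.00
hole 1 | -6647.61 | 83.00 | 87.00 | -551751.63 | -578342.07
hole 2 | -1815.00 | 149.50 | 89.50 | -271342.50 | -162442.50
Σ | 29537.39 |  |  | 2976905.87 | 2869215.43
x̄ = 2976905.87 / 29537.39 = 100.78 in
ȳ = 2869215.43 / 29537.39 = 97.14 in

x̄ = 100.78 in, ȳ = 97.14 in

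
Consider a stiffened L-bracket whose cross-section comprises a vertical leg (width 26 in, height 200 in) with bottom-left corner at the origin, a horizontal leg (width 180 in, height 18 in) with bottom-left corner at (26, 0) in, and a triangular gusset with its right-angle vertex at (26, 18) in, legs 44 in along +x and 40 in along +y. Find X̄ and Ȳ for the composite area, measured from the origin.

Part | A | x̄ᵢ | ȳᵢ | A·x̄ᵢ | A·ȳᵢ
vertical leg | 5200.00 | 13.00 | 100.00 | 67600.00 | 520000.00
horizontal leg | 3240.00 | 116.00 | 9.00 | 375840.00 | 29160.00
gusset | 880.00 | 40.67 | 31.33 | 35786.67 | 27573.33
Σ | 9320.00 |  |  | 479226.67 | 576733.33
X̄ = 479226.67 / 9320.00 = 51.42 in
Ȳ = 576733.33 / 9320.00 = 61.88 in

X̄ = 51.42 in, Ȳ = 61.88 in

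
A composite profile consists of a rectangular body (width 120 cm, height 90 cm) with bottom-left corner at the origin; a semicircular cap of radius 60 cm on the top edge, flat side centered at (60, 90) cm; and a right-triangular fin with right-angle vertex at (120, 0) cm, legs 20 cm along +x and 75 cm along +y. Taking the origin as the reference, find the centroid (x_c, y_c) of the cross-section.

rectangular body: A = 120 × 90 = 10800.00, centroid at (60.00, 45.00).
semicircular top: A = ½π·60² = 5654.87, centroid at (60.00, 115.46).
triangular fin: A = ½·20·75 = 750.00, centroid at (126.67, 25.00).
ΣA = 17204.87 cm²
ΣAx_c = (10800.00)(60.00) + (5654.87)(60.00) + (750.00)(126.67) = 1082292.01 cm³
ΣAy_c = (10800.00)(45.00) + (5654.87)(115.46) + (750.00)(25.00) = 1157688.01 cm³
x_c = 1082292.01 / 17204.87 = 62.91 cm
y_c = 1157688.01 / 17204.87 = 67.29 cm

x_c = 62.91 cm, y_c = 67.29 cm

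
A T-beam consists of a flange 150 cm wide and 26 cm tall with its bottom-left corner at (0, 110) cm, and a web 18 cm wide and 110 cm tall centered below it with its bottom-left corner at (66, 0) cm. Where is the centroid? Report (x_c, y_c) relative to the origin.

web: A = 18 × 110 = 1980.00, centroid at (75.00, 55.00).
flange: A = 150 × 26 = 3900.00, centroid at (75.00, 123.00).
ΣA = 5880.00 cm²
ΣAx_c = (1980.00)(75.00) + (3900.00)(75.00) = 441000.00 cm³
ΣAy_c = (1980.00)(55.00) + (3900.00)(123.00) = 588600.00 cm³
x_c = 441000.00 / 5880.00 = 75.00 cm
y_c = 588600.00 / 5880.00 = 100.10 cm

x_c = 75.00 cm, y_c = 100.10 cm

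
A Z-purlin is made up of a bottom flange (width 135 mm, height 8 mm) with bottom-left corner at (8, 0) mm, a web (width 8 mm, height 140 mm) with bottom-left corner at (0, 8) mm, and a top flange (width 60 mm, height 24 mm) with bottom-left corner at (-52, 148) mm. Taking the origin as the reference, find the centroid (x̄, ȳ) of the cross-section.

Part | A | x̄ᵢ | ȳᵢ | A·x̄ᵢ | A·ȳᵢ
bottom flange | 1080.00 | 75.50 | 4.00 | 81540.00 | 4320.00
web | 1120.00 | 4.00 | 78.00 | 4480.00 | 87360.00
top flange | 1440.00 | -22.00 | 160.00 | -31680.00 | 230400.00
Σ | 3640.00 |  |  | 54340.00 | 322080.00
x̄ = 54340.00 / 3640.00 = 14.93 mm
ȳ = 322080.00 / 3640.00 = 88.48 mm

x̄ = 14.93 mm, ȳ = 88.48 mm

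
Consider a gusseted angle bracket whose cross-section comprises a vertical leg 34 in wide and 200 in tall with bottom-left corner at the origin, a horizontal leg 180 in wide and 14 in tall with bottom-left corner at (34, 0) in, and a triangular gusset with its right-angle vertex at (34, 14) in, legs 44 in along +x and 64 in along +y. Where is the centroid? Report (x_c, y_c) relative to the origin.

x_c = 46.29 in, y_c = 69.67 in

vertical leg: A = 34 × 200 = 6800.00, centroid at (17.00, 100.00).
horizontal leg: A = 180 × 14 = 2520.00, centroid at (124.00, 7.00).
gusset: A = ½·44·64 = 1408.00, centroid at (48.67, 35.33).
ΣA = 10728.00 in², ΣAx_c = 496602.67 in³, ΣAy_c = 747389.33 in³.
x_c = 496602.67/10728.00 = 46.29 in; y_c = 747389.33/10728.00 = 69.67 in.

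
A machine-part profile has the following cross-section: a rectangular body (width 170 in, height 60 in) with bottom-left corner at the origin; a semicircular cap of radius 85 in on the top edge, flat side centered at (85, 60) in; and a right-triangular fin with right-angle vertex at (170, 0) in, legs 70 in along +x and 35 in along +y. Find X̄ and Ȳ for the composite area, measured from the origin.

rectangular body: A = 170 × 60 = 10200.00, centroid at (85.00, 30.00).
semicircular top: A = ½π·85² = 11349.00, centroid at (85.00, 96.08).
triangular fin: A = ½·70·35 = 1225.00, centroid at (193.33, 11.67).
ΣA = 22774.00 in², ΣAX̄ = 2068498.63 in³, ΣAȲ = 1410648.54 in³.
X̄ = 2068498.63/22774.00 = 90.83 in; Ȳ = 1410648.54/22774.00 = 61.94 in.

X̄ = 90.83 in, Ȳ = 61.94 in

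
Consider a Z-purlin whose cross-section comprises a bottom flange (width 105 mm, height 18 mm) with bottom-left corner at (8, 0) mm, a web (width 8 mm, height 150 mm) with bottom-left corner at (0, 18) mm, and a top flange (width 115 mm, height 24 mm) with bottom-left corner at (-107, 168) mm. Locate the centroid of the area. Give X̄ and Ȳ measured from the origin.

X̄ = -2.99 mm, Ȳ = 106.91 mm

bottom flange: A = 105 × 18 = 1890.00, centroid at (60.50, 9.00).
web: A = 8 × 150 = 1200.00, centroid at (4.00, 93.00).
top flange: A = 115 × 24 = 2760.00, centroid at (-49.50, 180.00).
ΣA = 5850.00 mm²
ΣAX̄ = (1890.00)(60.50) + (1200.00)(4.00) + (2760.00)(-49.50) = -17475.00 mm³
ΣAȲ = (1890.00)(9.00) + (1200.00)(93.00) + (2760.00)(180.00) = 625410.00 mm³
X̄ = -17475.00 / 5850.00 = -2.99 mm
Ȳ = 625410.00 / 5850.00 = 106.91 mm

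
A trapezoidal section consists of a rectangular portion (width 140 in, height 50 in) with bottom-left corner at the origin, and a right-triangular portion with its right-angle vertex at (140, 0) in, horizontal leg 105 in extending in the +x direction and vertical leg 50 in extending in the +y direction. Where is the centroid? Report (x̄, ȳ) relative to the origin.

rectangular portion: A = 140 × 50 = 7000.00, centroid at (70.00, 25.00).
triangular portion: A = ½·105·50 = 2625.00, centroid at (175.00, 16.67).
ΣA = 9625.00 in²
ΣAx̄ = (7000.00)(70.00) + (2625.00)(175.00) = 949375.00 in³
ΣAȳ = (7000.00)(25.00) + (2625.00)(16.67) = 218750.00 in³
x̄ = 949375.00 / 9625.00 = 98.64 in
ȳ = 218750.00 / 9625.00 = 22.73 in

x̄ = 98.64 in, ȳ = 22.73 in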